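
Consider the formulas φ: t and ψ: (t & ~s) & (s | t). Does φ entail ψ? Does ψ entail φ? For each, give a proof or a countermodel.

(→) This fails. Under s = T, t = T, the left side is true but the right side is false.

(←) Assume the antecedent. If s is true, the antecedent cannot hold. If s is false, the antecedent forces (s = F, t = T), and t holds there. Either way t holds.

Only the converse holds.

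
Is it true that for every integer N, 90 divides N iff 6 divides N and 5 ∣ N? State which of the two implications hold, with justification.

[⇐] This fails: take N = 30. Both 6 ∣ 30 and 5 ∣ 30, yet 30 is not a multiple of 90 (since 30 = 0·90 + 30), so 90 ∤ 30.

[⇒] If 90 ∣ N, write N = 90q. Since 90 = 15·6, N = 6·(15q), so 6 ∣ N; and since 90 = 18·5, N = 5·(18q), so 5 ∣ N.

Only the forward direction holds.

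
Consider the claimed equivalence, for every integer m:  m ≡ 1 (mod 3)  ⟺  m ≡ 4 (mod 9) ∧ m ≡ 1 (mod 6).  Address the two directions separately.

(⇒) fails; (⇐) holds.

[⇐] If m ≡ 4 (mod 9) and m ≡ 1 (mod 6), then by the Chinese remainder theorem m ≡ 13 (mod 18). Since 13 ≡ 1 (mod 3) and 3 ∣ 18, we get m ≡ 1 (mod 3).

[⇒] This fails: m = 1 gives 1 ≡ 1 (mod 3) but 1 ≡ 1 (mod 9), so the conjunction on the right does not hold.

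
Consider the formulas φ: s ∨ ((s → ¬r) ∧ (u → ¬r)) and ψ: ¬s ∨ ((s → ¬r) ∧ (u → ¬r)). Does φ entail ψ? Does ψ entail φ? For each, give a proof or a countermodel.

(⇒) fails and (⇐) fails.

(⇒) This fails. Under r = T, u = F, s = T, the left side is true but the right side is false.

(⇐) This fails. Under r = T, u = T, s = F, the left side is false but the right side is true.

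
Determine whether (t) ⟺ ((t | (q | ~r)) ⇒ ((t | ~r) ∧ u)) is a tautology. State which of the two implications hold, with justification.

(⇒) fails and (⇐) fails.

Forward direction. This fails. Under r = F, q = F, t = T, u = F, the left side is true but the right side is false.

Converse. This fails. Under r = T, q = F, t = F, u = F, the left side is false but the right side is true.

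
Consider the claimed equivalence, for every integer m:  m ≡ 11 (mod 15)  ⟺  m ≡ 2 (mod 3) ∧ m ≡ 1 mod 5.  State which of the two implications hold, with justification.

Both directions hold; the statement is true.

(⟸) If m ≡ 2 (mod 3) and m ≡ 1 (mod 5), then by the Chinese remainder theorem m ≡ 11 (mod 15). This is exactly m ≡ 11 (mod 15).

(⟹) Suppose m ≡ 11 (mod 15); write m = 15j + 11. Since 3 ∣ 15, reducing mod 3 gives m ≡ 11 ≡ 2 (mod 3); since 5 ∣ 15, reducing mod 5 gives m ≡ 11 ≡ 1 (mod 5).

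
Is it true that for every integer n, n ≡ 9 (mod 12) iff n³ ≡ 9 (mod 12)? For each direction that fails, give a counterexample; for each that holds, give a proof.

Both directions hold; the statement is true.

[⇒] Suppose n ≡ 9 (mod 12). Write n = 12j + 9. Then (12j + 9)³ = 1728j³ + 3888j² + 2916j + 729 = 12(144j³ + 324j² + 243j + 60) + 9, so n³ ≡ 9 (mod 12).

[⇐] Conversely, suppose n³ ≡ 9 (mod 12). The only residue r in {0, …, 11} with r³ ≡ 9 (mod 12) is r = 9, so n ≡ 9 (mod 12).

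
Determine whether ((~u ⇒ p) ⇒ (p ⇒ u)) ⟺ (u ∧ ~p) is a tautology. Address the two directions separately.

(→) This fails. Under p = F, u = F, the left side is true but the right side is false.

(←) Assume the antecedent. If p is true, the antecedent cannot hold. If p is false, (~u ⇒ p) ⇒ (p ⇒ u) reduces to true regardless of the other variables. Either way (~u ⇒ p) ⇒ (p ⇒ u) holds.

Only the reverse direction holds.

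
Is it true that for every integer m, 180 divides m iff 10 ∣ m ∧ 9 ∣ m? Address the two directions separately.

(→) If 180 ∣ m, write m = 180q. Since 180 = 18·10, m = 10·(18q), so 10 ∣ m; and since 180 = 20·9, m = 9·(20q), so 9 ∣ m.

(←) This fails: take m = 90. Both 10 ∣ 90 and 9 ∣ 90, yet 90 is not a multiple of 180 (since 90 = 0·180 + 90), so 180 ∤ 90.

Not equivalent: only (⇒) holds.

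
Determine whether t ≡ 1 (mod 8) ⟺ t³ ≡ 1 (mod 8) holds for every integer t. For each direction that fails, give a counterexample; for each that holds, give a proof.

[⇐] For the converse, argue contrapositively. If t ≢ 1 (mod 8), then t is congruent to one of 0, 2, 3, 4, 5, 6, 7 modulo 8, and these give t³ ≡ 0, 0, 3, 0, 5, 0, 7 respectively — never 1.

[⇒] Suppose t ≡ 1 (mod 8). Write t = 8j + 1. Then (8j + 1)³ = 512j³ + 192j² + 24j + 1 = 8(64j³ + 24j² + 3j) + 1, so t³ ≡ 1 (mod 8).

Both implications hold.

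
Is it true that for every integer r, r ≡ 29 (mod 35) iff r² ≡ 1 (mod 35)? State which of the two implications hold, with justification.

(⇒) holds; (⇐) fails.

(→) Suppose r ≡ 29 (mod 35). Write r = 35j + 29. Then (35j + 29)² = 1225j² + 2030j + 841 = 35(35j² + 58j + 24) + 1, so r² ≡ 1 (mod 35).

(←) This fails: take r = 1. Then 1² = 1 ≡ 1 (mod 35), yet 1 ≡ 1 (mod 35), not 29.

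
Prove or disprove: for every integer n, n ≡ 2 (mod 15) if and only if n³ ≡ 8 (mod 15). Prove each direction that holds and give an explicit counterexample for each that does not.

Both implications hold.

(⇐) Suppose n³ ≡ 8 (mod 15). The only residue r in {0, …, 14} with r³ ≡ 8 (mod 15) is r = 2, so n ≡ 2 (mod 15).

(⇒) Suppose n ≡ 2 (mod 15). Write n = 15j + 2. Then (15j + 2)³ = 3375j³ + 1350j² + 180j + 8 = 15(225j³ + 90j² + 12j) + 8, so n³ ≡ 8 (mod 15).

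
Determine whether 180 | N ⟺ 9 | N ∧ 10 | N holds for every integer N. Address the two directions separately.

(→) If 180 ∣ N, write N = 180q. Since 180 = 20·9, N = 9·(20q), so 9 ∣ N; and since 180 = 18·10, N = 10·(18q), so 10 ∣ N.

(←) This fails: take N = 90. Both 9 ∣ 90 and 10 ∣ 90, yet 90 is not a multiple of 180 (since 90 = 0·180 + 90), so 180 ∤ 90.

Only the forward direction holds.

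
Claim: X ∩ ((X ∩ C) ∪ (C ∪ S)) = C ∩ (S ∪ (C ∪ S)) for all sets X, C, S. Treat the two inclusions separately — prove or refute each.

Neither inclusion holds.

(⊆) This inclusion fails. Take X = {1}, C = ∅, S = {1}; then 1 ∈ X ∩ ((X ∩ C) ∪ (C ∪ S)) but 1 ∉ C ∩ (S ∪ (C ∪ S)).

(⊇) This inclusion fails. Take X = ∅, C = {1}, S = ∅; then 1 ∈ C ∩ (S ∪ (C ∪ S)) but 1 ∉ X ∩ ((X ∩ C) ∪ (C ∪ S)).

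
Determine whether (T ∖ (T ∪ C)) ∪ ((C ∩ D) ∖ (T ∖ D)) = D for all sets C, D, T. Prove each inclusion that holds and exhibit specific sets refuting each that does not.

Forward inclusion. Let x ∈ (T ∖ (T ∪ C)) ∪ ((C ∩ D) ∖ (T ∖ D)). Then either x ∈ C ∩ D and x ∉ T; or x ∈ C ∩ D ∩ T. In each case x ∈ D, so (T ∖ (T ∪ C)) ∪ ((C ∩ D) ∖ (T ∖ D)) ⊆ D.

Reverse inclusion. This inclusion fails. Take C = ∅, D = {1}, T = ∅; then 1 ∈ D but 1 ∉ (T ∖ (T ∪ C)) ∪ ((C ∩ D) ∖ (T ∖ D)).

Only the forward inclusion holds.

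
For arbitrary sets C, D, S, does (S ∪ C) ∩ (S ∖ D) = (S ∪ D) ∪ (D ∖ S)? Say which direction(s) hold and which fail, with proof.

(⊆) holds; (⊇) fails.

(⟹) Let x ∈ (S ∪ C) ∩ (S ∖ D). Then either x ∈ S and x ∉ C, D; or x ∈ C ∩ S and x ∉ D. In each case x ∈ (S ∪ D) ∪ (D ∖ S), so (S ∪ C) ∩ (S ∖ D) ⊆ (S ∪ D) ∪ (D ∖ S).

(⟸) This inclusion fails. Take C = ∅, D = {1}, S = ∅; then 1 ∈ (S ∪ D) ∪ (D ∖ S) but 1 ∉ (S ∪ C) ∩ (S ∖ D).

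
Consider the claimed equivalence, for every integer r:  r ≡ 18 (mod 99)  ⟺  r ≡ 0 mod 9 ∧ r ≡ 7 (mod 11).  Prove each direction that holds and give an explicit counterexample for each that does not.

Equivalent; both directions hold.

[⇒] Suppose r ≡ 18 (mod 99); write r = 99j + 18. Since 9 ∣ 99, reducing mod 9 gives r ≡ 18 ≡ 0 (mod 9); since 11 ∣ 99, reducing mod 11 gives r ≡ 18 ≡ 7 (mod 11).

[⇐] Conversely, if r ≡ 0 (mod 9) and r ≡ 7 (mod 11), then by the Chinese remainder theorem r ≡ 18 (mod 99). This is exactly r ≡ 18 (mod 99).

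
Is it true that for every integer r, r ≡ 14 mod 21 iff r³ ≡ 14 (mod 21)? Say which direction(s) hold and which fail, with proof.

[⇒] Suppose r ≡ 14 mod 21. Write r = 21j + 14. Then (21j + 14)³ = 9261j³ + 18522j² + 12348j + 2744 = 21(441j³ + 882j² + 588j + 130) + 14, so r³ ≡ 14 (mod 21).

[⇐] Conversely, suppose r³ ≡ 14 (mod 21). The only residue r in {0, …, 20} with r³ ≡ 14 (mod 21) is r = 14, so r ≡ 14 (mod 21).

Equivalent; both directions hold.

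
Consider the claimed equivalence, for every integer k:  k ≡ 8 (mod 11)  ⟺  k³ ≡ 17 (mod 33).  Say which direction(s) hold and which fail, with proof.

The forward direction fails; the converse holds.

(⇐) The residues r modulo 33 with r³ ≡ 17 (mod 33) are exactly {8}, and each is ≡ 8 (mod 11).

(⇒) This fails: take k = 19. Then 19 ≡ 8 (mod 11), but 19³ = 6859 ≡ 28 (mod 33), not 17.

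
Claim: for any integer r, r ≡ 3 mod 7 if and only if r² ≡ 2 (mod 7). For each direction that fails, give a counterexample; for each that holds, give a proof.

The forward direction holds; the converse fails.

(⇐) This fails: take r = 4. Then 4² = 16 ≡ 2 (mod 7), yet 4 ≡ 4 (mod 7), not 3.

(⇒) Suppose r ≡ 3 mod 7. Write r = 7j + 3. Then (7j + 3)² = 49j² + 42j + 9 = 7(7j² + 6j + 1) + 2, so r² ≡ 2 (mod 7).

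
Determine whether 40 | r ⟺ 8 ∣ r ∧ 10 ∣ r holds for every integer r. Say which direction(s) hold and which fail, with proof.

(→) If 40 ∣ r, write r = 40q. Since 40 = 5·8, r = 8·(5q), so 8 ∣ r; and since 40 = 4·10, r = 10·(4q), so 10 ∣ r.

(←) Suppose 8 ∣ r and 10 ∣ r. Any common multiple of 8 and 10 is a multiple of their lcm; here lcm(8, 10) = 8·10/gcd(8, 10) = 80/2 = 40, so 40 ∣ r.

Both implications hold.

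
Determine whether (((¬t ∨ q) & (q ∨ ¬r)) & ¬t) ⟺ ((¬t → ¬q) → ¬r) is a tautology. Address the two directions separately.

Only the forward direction holds.

Forward direction. Assume the antecedent. If q is true, the antecedent forces (q = T, t = F, r = F) or (q = T, t = F, r = T), and (¬t → ¬q) → ¬r holds there. If q is false, the antecedent forces (q = F, t = F, r = F), and (¬t → ¬q) → ¬r holds there. Either way (¬t → ¬q) → ¬r holds.

Converse. This fails. Under q = F, t = T, r = F, the left side is false but the right side is true.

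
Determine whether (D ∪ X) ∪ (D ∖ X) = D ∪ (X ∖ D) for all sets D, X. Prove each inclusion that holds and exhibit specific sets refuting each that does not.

The two sets are equal.

(⟸) Let x ∈ D ∪ (X ∖ D). Then either x ∈ D and x ∉ X; or x ∈ X and x ∉ D; or x ∈ D ∩ X. In each case x ∈ (D ∪ X) ∪ (D ∖ X), so D ∪ (X ∖ D) ⊆ (D ∪ X) ∪ (D ∖ X).

(⟹) Let x ∈ (D ∪ X) ∪ (D ∖ X). Then either x ∈ D and x ∉ X; or x ∈ X and x ∉ D; or x ∈ D ∩ X. In each case x ∈ D ∪ (X ∖ D), so (D ∪ X) ∪ (D ∖ X) ⊆ D ∪ (X ∖ D).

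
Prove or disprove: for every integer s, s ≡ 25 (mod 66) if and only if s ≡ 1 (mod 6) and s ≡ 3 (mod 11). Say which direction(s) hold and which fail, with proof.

Both directions hold; the statement is true.

Forward direction. Suppose s ≡ 25 (mod 66); write s = 66j + 25. Since 6 ∣ 66, reducing mod 6 gives s ≡ 25 ≡ 1 (mod 6); since 11 ∣ 66, reducing mod 11 gives s ≡ 25 ≡ 3 (mod 11).

Converse. If s ≡ 1 (mod 6) and s ≡ 3 (mod 11), then by the Chinese remainder theorem s ≡ 25 (mod 66). This is exactly s ≡ 25 (mod 66).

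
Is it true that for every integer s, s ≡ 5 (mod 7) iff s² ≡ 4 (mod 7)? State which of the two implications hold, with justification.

(⇒) holds; (⇐) fails.

Forward direction. Suppose s ≡ 5 (mod 7). Write s = 7j + 5. Then (7j + 5)² = 49j² + 70j + 25 = 7(7j² + 10j + 3) + 4, so s² ≡ 4 (mod 7).

Converse. This fails: take s = 2. Then 2² = 4 ≡ 4 (mod 7), yet 2 ≡ 2 (mod 7), not 5.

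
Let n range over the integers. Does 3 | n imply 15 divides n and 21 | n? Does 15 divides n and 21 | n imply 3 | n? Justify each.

(⇒) fails; (⇐) holds.

(→) This fails: take n = 3. Certainly 3 ∣ 3, but 15 ∤ 3.

(←) Suppose 15 ∣ n and 21 ∣ n. Any common multiple of 15 and 21 is a multiple of their lcm; here lcm(15, 21) = 15·21/gcd(15, 21) = 315/3 = 105, so 105 ∣ n. Since 3 ∣ 105, it follows that 3 ∣ n.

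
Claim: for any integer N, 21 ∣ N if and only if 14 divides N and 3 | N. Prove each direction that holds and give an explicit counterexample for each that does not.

Only the converse holds.

Forward direction. This fails: take N = 21. Certainly 21 ∣ 21, but 14 ∤ 21.

Converse. Suppose 14 ∣ N and 3 ∣ N. Any common multiple of 14 and 3 is a multiple of their lcm; here gcd(14, 3) = 1, so lcm(14, 3) = 14·3 = 42, so 42 ∣ N. Since 21 ∣ 42, it follows that 21 ∣ N.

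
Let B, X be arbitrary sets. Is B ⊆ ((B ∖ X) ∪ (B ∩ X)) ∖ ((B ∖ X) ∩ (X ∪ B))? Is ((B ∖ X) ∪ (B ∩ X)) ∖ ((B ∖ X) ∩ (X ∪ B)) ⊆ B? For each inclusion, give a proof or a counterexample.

Reverse inclusion. Let x ∈ ((B ∖ X) ∪ (B ∩ X)) ∖ ((B ∖ X) ∩ (X ∪ B)). Then x ∈ B ∩ X, from which x ∈ B.

Forward inclusion. This inclusion fails. Take B = {1}, X = ∅; then 1 ∈ B but 1 ∉ ((B ∖ X) ∪ (B ∩ X)) ∖ ((B ∖ X) ∩ (X ∪ B)).

Only the reverse inclusion holds.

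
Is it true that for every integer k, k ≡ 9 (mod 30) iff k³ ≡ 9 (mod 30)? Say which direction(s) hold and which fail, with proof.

[⇐] Suppose k³ ≡ 9 (mod 30). The only residue r in {0, …, 29} with r³ ≡ 9 (mod 30) is r = 9, so k ≡ 9 (mod 30).

[⇒] Suppose k ≡ 9 (mod 30). Write k = 30j + 9. Then (30j + 9)³ = 27000j³ + 24300j² + 7290j + 729 = 30(900j³ + 810j² + 243j + 24) + 9, so k³ ≡ 9 (mod 30).

Equivalent; both directions hold.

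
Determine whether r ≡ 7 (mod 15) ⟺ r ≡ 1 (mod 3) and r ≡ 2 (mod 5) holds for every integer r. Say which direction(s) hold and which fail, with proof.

(→) Suppose r ≡ 7 (mod 15); write r = 15j + 7. Since 3 ∣ 15, reducing mod 3 gives r ≡ 7 ≡ 1 (mod 3); since 5 ∣ 15, reducing mod 5 gives r ≡ 7 ≡ 2 (mod 5).

(←) Conversely, if r ≡ 1 (mod 3) and r ≡ 2 (mod 5), then by the Chinese remainder theorem r ≡ 7 (mod 15). This is exactly r ≡ 7 (mod 15).

The biconditional holds.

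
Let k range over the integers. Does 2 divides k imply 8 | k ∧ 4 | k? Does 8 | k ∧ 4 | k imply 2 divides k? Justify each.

(⇐) Suppose 8 ∣ k and 4 ∣ k. Any common multiple of 8 and 4 is a multiple of their lcm; here lcm(8, 4) = 8·4/gcd(8, 4) = 32/4 = 8, so 8 ∣ k. Since 2 ∣ 8, it follows that 2 ∣ k.

(⇒) This fails: take k = 2. Certainly 2 ∣ 2, but 8 ∤ 2.

Only the reverse direction holds.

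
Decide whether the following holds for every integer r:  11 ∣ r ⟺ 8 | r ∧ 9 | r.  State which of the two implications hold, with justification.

(→) This fails: take r = 11. Certainly 11 ∣ 11, but 8 ∤ 11.

(←) This fails: take r = 72. Both 8 ∣ 72 and 9 ∣ 72, yet 72 is not a multiple of 11 (since 72 = 6·11 + 6), so 11 ∤ 72.

(⇒) fails and (⇐) fails.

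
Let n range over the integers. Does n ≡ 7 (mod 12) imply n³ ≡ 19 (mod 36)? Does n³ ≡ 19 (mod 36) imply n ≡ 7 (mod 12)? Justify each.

Both directions hold.

Forward direction. Suppose n ≡ 7 (mod 12). Working modulo 36, n ∈ {7, 19, 31}; for each such r, r³ ≡ 19 (mod 36).

Converse. The residues r modulo 36 with r³ ≡ 19 (mod 36) are exactly {7, 19, 31}, and each is ≡ 7 (mod 12).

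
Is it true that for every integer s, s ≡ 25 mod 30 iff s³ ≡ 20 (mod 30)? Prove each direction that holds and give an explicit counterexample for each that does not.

Neither implication holds.

[⇒] This fails: take s = 25. Then 25 ≡ 25 (mod 30), but 25³ = 15625 ≡ 25 (mod 30), not 20.

[⇐] This fails: take s = 20. Then 20³ = 8000 ≡ 20 (mod 30), yet 20 ≡ 20 (mod 30), not 25.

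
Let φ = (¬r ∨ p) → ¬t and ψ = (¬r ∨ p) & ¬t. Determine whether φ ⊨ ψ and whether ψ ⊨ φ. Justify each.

Only the converse holds.

[⇐] Assume the antecedent. If t is true, the antecedent cannot hold. If t is false, (¬r ∨ p) → ¬t reduces to true regardless of the other variables. Either way (¬r ∨ p) → ¬t holds.

[⇒] This fails. Under t = F, r = T, p = F, the left side is true but the right side is false.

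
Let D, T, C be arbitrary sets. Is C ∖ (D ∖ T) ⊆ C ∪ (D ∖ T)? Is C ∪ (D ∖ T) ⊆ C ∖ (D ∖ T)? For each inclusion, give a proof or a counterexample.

Only the forward inclusion holds.

Forward inclusion. Let x ∈ C ∖ (D ∖ T). Then either x ∈ C and x ∉ D, T; or x ∈ T ∩ C and x ∉ D; or x ∈ D ∩ T ∩ C. In each case x ∈ C ∪ (D ∖ T), so C ∖ (D ∖ T) ⊆ C ∪ (D ∖ T).

Reverse inclusion. This inclusion fails. Take D = {1}, T = ∅, C = ∅; then 1 ∈ C ∪ (D ∖ T) but 1 ∉ C ∖ (D ∖ T).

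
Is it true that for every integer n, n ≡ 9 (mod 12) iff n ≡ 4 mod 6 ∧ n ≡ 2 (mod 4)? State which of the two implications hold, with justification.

Neither implication holds.

(⇒) This fails: n = 9 gives 9 ≡ 9 (mod 12) but 9 ≡ 3 (mod 6), so the conjunction on the right does not hold.

(⇐) This fails: n = 10 satisfies both congruences on the right (10 ≡ 4 mod 6 and 10 ≡ 2 mod 4) yet 10 ≡ 10 (mod 12), not 9.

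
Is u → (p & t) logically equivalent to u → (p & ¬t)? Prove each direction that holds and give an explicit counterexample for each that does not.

Neither implication holds.

[⇒] This fails. Under u = T, p = T, t = T, the left side is true but the right side is false.

[⇐] This fails. Under u = T, p = T, t = F, the left side is false but the right side is true.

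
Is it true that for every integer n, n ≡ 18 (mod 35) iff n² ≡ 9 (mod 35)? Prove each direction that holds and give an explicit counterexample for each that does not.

Forward direction. Suppose n ≡ 18 (mod 35). Write n = 35j + 18. Then (35j + 18)² = 1225j² + 1260j + 324 = 35(35j² + 36j + 9) + 9, so n² ≡ 9 (mod 35).

Converse. This fails: take n = 3. Then 3² = 9 ≡ 9 (mod 35), yet 3 ≡ 3 (mod 35), not 18.

Only the forward direction holds.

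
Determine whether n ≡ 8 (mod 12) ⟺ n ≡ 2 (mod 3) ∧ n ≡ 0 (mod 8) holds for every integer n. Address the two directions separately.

(⟹) This fails: n = 20 gives 20 ≡ 8 (mod 12) but 20 ≡ 4 (mod 8), so the conjunction on the right does not hold.

(⟸) Conversely, if n ≡ 2 (mod 3) and n ≡ 0 (mod 8), then by the Chinese remainder theorem n ≡ 8 (mod 24). Since 8 ≡ 8 (mod 12) and 12 ∣ 24, we get n ≡ 8 (mod 12).

Not equivalent: only (⇐) holds.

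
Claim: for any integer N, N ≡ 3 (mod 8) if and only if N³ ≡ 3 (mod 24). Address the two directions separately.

[⇒] This fails: take N = 11. Then 11 ≡ 3 (mod 8), but 11³ = 1331 ≡ 11 (mod 24), not 3.

[⇐] Conversely, the residues r modulo 24 with r³ ≡ 3 (mod 24) are exactly {3}, and each is ≡ 3 (mod 8).

(⇒) fails; (⇐) holds.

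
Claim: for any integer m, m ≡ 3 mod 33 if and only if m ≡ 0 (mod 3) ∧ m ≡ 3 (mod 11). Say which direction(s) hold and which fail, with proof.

Both directions hold; the statement is true.

Forward direction. Suppose m ≡ 3 (mod 33); write m = 33j + 3. Since 3 ∣ 33, reducing mod 3 gives m ≡ 3 ≡ 0 (mod 3); since 11 ∣ 33, reducing mod 11 gives m ≡ 3 (mod 11).

Converse. If m ≡ 0 (mod 3) and m ≡ 3 (mod 11), then by the Chinese remainder theorem m ≡ 3 (mod 33). This is exactly m ≡ 3 (mod 33).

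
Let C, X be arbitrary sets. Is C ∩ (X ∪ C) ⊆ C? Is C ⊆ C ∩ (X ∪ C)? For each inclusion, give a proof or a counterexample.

The two sets are equal.

(⊆) Let x ∈ C ∩ (X ∪ C). Then either x ∈ C and x ∉ X; or x ∈ C ∩ X. In each case x ∈ C, so C ∩ (X ∪ C) ⊆ C.

(⊇) Let x ∈ C. Then either x ∈ C and x ∉ X; or x ∈ C ∩ X. In each case x ∈ C ∩ (X ∪ C), so C ⊆ C ∩ (X ∪ C).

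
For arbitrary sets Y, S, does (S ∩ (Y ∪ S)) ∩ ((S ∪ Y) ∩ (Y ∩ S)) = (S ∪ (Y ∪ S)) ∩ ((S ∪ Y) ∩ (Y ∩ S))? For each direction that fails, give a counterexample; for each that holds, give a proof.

Forward inclusion. Let x ∈ (S ∩ (Y ∪ S)) ∩ ((S ∪ Y) ∩ (Y ∩ S)). Then x ∈ Y ∩ S, from which x ∈ (S ∪ (Y ∪ S)) ∩ ((S ∪ Y) ∩ (Y ∩ S)).

Reverse inclusion. Let x ∈ (S ∪ (Y ∪ S)) ∩ ((S ∪ Y) ∩ (Y ∩ S)). Then x ∈ Y ∩ S, from which x ∈ (S ∩ (Y ∪ S)) ∩ ((S ∪ Y) ∩ (Y ∩ S)).

Both inclusions hold.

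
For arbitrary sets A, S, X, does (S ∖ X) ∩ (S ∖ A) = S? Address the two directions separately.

(⟹) Let x ∈ (S ∖ X) ∩ (S ∖ A). Then x ∈ S and x ∉ A, X, from which x ∈ S.

(⟸) This inclusion fails. Take A = {1}, S = {1}, X = ∅; then 1 ∈ S but 1 ∉ (S ∖ X) ∩ (S ∖ A).

(⊆) holds; (⊇) fails.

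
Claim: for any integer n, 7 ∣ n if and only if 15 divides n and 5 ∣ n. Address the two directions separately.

(→) This fails: take n = 7. Certainly 7 ∣ 7, but 15 ∤ 7.

(←) This fails: take n = 15. Both 15 ∣ 15 and 5 ∣ 15, yet 15 is not a multiple of 7 (since 15 = 2·7 + 1), so 7 ∤ 15.

Both directions fail.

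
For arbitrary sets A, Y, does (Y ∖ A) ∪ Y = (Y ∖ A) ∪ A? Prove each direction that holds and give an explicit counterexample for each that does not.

(⊆) holds; (⊇) fails.

(⊆) Let x ∈ (Y ∖ A) ∪ Y. Then either x ∈ Y and x ∉ A; or x ∈ A ∩ Y. In each case x ∈ (Y ∖ A) ∪ A, so (Y ∖ A) ∪ Y ⊆ (Y ∖ A) ∪ A.

(⊇) This inclusion fails. Take A = {1}, Y = ∅; then 1 ∈ (Y ∖ A) ∪ A but 1 ∉ (Y ∖ A) ∪ Y.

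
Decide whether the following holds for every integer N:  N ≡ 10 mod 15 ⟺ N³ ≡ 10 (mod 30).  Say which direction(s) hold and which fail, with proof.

Only the reverse direction holds.

Forward direction. This fails: take N = 25. Then 25 ≡ 10 (mod 15), but 25³ = 15625 ≡ 25 (mod 30), not 10.

Converse. The residues r modulo 30 with r³ ≡ 10 (mod 30) are exactly {10}, and each is ≡ 10 (mod 15).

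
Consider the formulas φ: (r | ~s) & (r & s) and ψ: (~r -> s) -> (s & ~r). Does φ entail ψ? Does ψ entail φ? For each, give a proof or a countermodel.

(⟹) This fails. Under s = T, r = T, the left side is true but the right side is false.

(⟸) This fails. Under s = F, r = F, the left side is false but the right side is true.

Neither implication holds.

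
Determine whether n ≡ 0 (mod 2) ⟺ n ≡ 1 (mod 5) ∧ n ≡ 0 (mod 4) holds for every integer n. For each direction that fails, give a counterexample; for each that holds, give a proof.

The forward direction fails; the converse holds.

[⇒] This fails: n = 0 gives 0 ≡ 0 (mod 2) but 0 ≡ 0 (mod 5), so the conjunction on the right does not hold.

[⇐] Conversely, if n ≡ 1 (mod 5) and n ≡ 0 (mod 4), then by the Chinese remainder theorem n ≡ 16 (mod 20). Since 16 ≡ 0 (mod 2) and 2 ∣ 20, we get n ≡ 0 (mod 2).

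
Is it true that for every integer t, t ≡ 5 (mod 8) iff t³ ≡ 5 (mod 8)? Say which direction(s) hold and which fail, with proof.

Equivalent; both directions hold.

Forward direction. Suppose t ≡ 5 (mod 8). Write t = 8j + 5. Then (8j + 5)³ = 512j³ + 960j² + 600j + 125 = 8(64j³ + 120j² + 75j + 15) + 5, so t³ ≡ 5 (mod 8).

Converse. Suppose t³ ≡ 5 (mod 8). The only residue r in {0, …, 7} with r³ ≡ 5 (mod 8) is r = 5, so t ≡ 5 (mod 8).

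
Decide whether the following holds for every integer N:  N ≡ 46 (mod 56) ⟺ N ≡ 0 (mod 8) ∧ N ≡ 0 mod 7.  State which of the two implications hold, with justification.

(⇒) This fails: N = 46 gives 46 ≡ 46 (mod 56) but 46 ≡ 6 (mod 8), so the conjunction on the right does not hold.

(⇐) This fails: N = 0 satisfies both congruences on the right (0 ≡ 0 mod 8 and 0 ≡ 0 mod 7) yet 0 ≡ 0 (mod 56), not 46.

Both directions fail.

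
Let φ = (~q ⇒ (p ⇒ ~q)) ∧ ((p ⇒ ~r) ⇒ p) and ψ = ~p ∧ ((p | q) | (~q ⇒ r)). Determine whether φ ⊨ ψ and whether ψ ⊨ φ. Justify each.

(⟹) This fails. Under r = F, q = F, p = T, the left side is true but the right side is false.

(⟸) This fails. Under r = T, q = F, p = F, the left side is false but the right side is true.

Neither direction holds.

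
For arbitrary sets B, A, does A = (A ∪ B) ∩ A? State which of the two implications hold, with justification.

Forward inclusion. Let x ∈ A. Then either x ∈ A and x ∉ B; or x ∈ B ∩ A. In each case x ∈ (A ∪ B) ∩ A, so A ⊆ (A ∪ B) ∩ A.

Reverse inclusion. Let x ∈ (A ∪ B) ∩ A. Then either x ∈ A and x ∉ B; or x ∈ B ∩ A. In each case x ∈ A, so (A ∪ B) ∩ A ⊆ A.

Both inclusions hold.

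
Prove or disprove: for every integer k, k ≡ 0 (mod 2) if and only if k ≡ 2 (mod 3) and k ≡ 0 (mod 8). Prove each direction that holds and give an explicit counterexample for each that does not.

[⇒] This fails: k = 0 gives 0 ≡ 0 (mod 2) but 0 ≡ 0 (mod 3), so the conjunction on the right does not hold.

[⇐] Conversely, if k ≡ 2 (mod 3) and k ≡ 0 (mod 8), then by the Chinese remainder theorem k ≡ 8 (mod 24). Since 8 ≡ 0 (mod 2) and 2 ∣ 24, we get k ≡ 0 (mod 2).

Not equivalent: only (⇐) holds.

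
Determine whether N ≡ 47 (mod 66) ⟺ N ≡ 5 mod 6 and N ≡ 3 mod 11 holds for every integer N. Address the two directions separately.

Equivalent; both directions hold.

Converse. If N ≡ 5 (mod 6) and N ≡ 3 (mod 11), then by the Chinese remainder theorem N ≡ 47 (mod 66). This is exactly N ≡ 47 (mod 66).

Forward direction. Suppose N ≡ 47 (mod 66); write N = 66j + 47. Since 6 ∣ 66, reducing mod 6 gives N ≡ 47 ≡ 5 (mod 6); since 11 ∣ 66, reducing mod 11 gives N ≡ 47 ≡ 3 (mod 11).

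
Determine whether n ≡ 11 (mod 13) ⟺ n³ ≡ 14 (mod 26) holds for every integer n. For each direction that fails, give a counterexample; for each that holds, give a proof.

Both directions fail.

[⇒] This fails: take n = 11. Then 11 ≡ 11 (mod 13), but 11³ = 1331 ≡ 5 (mod 26), not 14.

[⇐] This fails: take n = 14. Then 14³ = 2744 ≡ 14 (mod 26), yet 14 ≡ 1 (mod 13), not 11.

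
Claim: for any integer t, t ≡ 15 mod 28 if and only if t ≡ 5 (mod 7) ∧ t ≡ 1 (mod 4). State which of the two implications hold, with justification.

(→) This fails: t = 15 gives 15 ≡ 15 (mod 28) but 15 ≡ 1 (mod 7), so the conjunction on the right does not hold.

(←) This fails: t = 5 satisfies both congruences on the right (5 ≡ 5 mod 7 and 5 ≡ 1 mod 4) yet 5 ≡ 5 (mod 28), not 15.

Neither implication holds.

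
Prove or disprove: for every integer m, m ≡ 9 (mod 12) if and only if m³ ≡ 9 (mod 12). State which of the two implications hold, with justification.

(⇒) Suppose m ≡ 9 (mod 12). Write m = 12j + 9. Then (12j + 9)³ = 1728j³ + 3888j² + 2916j + 729 = 12(144j³ + 324j² + 243j + 60) + 9, so m³ ≡ 9 (mod 12).

(⇐) For the converse, argue contrapositively. If m ≢ 9 (mod 12), then m is congruent to one of 0, 1, 2, 3, 4, 5, 6, 7, 8, 10, 11 modulo 12, and these give m³ ≡ 0, 1, 8, 3, 4, 5, 0, 7, 8, 4, 11 respectively — never 9.

Both directions hold.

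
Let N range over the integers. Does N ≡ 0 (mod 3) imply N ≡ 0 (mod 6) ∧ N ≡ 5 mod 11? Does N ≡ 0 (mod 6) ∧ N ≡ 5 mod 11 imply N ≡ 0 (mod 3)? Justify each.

Converse. If N ≡ 0 (mod 6) and N ≡ 5 (mod 11), then by the Chinese remainder theorem N ≡ 60 (mod 66). Since 60 ≡ 0 (mod 3) and 3 ∣ 66, we get N ≡ 0 (mod 3).

Forward direction. This fails: N = 0 gives 0 ≡ 0 (mod 3) but 0 ≡ 0 (mod 11), so the conjunction on the right does not hold.

Not equivalent: only (⇐) holds.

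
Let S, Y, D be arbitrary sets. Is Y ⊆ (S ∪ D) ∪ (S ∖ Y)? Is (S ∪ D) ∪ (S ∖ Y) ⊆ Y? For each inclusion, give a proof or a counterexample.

(⊆) fails and (⊇) fails.

Forward inclusion. This inclusion fails. Take S = ∅, Y = {1}, D = ∅; then 1 ∈ Y but 1 ∉ (S ∪ D) ∪ (S ∖ Y).

Reverse inclusion. This inclusion fails. Take S = {1}, Y = ∅, D = ∅; then 1 ∈ (S ∪ D) ∪ (S ∖ Y) but 1 ∉ Y.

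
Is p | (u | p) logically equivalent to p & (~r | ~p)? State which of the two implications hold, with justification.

Not equivalent: only (⇐) holds.

[⇐] Assume the antecedent. If u is true, p | (u | p) reduces to true regardless of the other variables. If u is false, the antecedent forces (u = F, r = F, p = T), and p | (u | p) holds there. Either way p | (u | p) holds.

[⇒] This fails. Under u = T, r = F, p = F, the left side is true but the right side is false.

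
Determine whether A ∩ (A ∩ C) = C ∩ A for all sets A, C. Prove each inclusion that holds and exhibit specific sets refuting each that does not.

(⟹) Let x ∈ A ∩ (A ∩ C). Then x ∈ A ∩ C, from which x ∈ C ∩ A.

(⟸) Let x ∈ C ∩ A. Then x ∈ A ∩ C, from which x ∈ A ∩ (A ∩ C).

Both inclusions hold; the sets are equal.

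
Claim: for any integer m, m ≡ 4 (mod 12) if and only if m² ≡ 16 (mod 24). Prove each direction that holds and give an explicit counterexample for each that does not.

Only the forward direction holds.

(→) Suppose m ≡ 4 (mod 12). Working modulo 24, m ∈ {4, 16}; for each such r, r² ≡ 16 (mod 24).

(←) This fails: take m = 8. Then 8² = 64 ≡ 16 (mod 24), yet 8 ≡ 8 (mod 12), not 4.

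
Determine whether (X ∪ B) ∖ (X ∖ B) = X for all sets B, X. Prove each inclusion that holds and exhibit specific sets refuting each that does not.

(⊆) fails and (⊇) fails.

(⟹) This inclusion fails. Take B = {1}, X = ∅; then 1 ∈ (X ∪ B) ∖ (X ∖ B) but 1 ∉ X.

(⟸) This inclusion fails. Take B = ∅, X = {1}; then 1 ∈ X but 1 ∉ (X ∪ B) ∖ (X ∖ B).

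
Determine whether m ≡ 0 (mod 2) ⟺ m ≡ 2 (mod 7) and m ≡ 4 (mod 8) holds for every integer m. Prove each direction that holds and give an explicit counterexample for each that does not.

(⇒) This fails: m = 0 gives 0 ≡ 0 (mod 2) but 0 ≡ 0 (mod 7), so the conjunction on the right does not hold.

(⇐) Conversely, if m ≡ 2 (mod 7) and m ≡ 4 (mod 8), then by the Chinese remainder theorem m ≡ 44 (mod 56). Since 44 ≡ 0 (mod 2) and 2 ∣ 56, we get m ≡ 0 (mod 2).

(⇒) fails; (⇐) holds.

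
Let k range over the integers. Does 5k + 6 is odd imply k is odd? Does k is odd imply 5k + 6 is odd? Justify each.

(→) Suppose 5k + 6 is odd. Since 5 is odd, 5k and k have the same parity, so 5k + 6 ≡ k + 6 (mod 2). As 6 is even, 5k + 6 is odd exactly when k is odd. Thus k is odd.

(←) Conversely, suppose k is odd; write k = 2j + 1. Then 5k + 6 = 5·(2j + 1) + 6 = 2·5j + 11, which is odd.

Both directions hold.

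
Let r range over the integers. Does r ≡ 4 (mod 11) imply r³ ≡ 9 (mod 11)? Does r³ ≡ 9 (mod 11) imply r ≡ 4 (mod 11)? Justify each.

Both directions hold; the statement is true.

Forward direction. Suppose r ≡ 4 (mod 11). Write r = 11j + 4. Then (11j + 4)³ = 1331j³ + 1452j² + 528j + 64 = 11(121j³ + 132j² + 48j + 5) + 9, so r³ ≡ 9 (mod 11).

Converse. Suppose r³ ≡ 9 (mod 11). The only residue r in {0, …, 10} with r³ ≡ 9 (mod 11) is r = 4, so r ≡ 4 (mod 11).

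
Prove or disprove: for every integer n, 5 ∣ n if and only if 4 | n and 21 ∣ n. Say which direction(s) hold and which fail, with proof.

Both directions fail.

[⇒] This fails: take n = 5. Certainly 5 ∣ 5, but 4 ∤ 5.

[⇐] This fails: take n = 84. Both 4 ∣ 84 and 21 ∣ 84, yet 84 is not a multiple of 5 (since 84 = 16·5 + 4), so 5 ∤ 84.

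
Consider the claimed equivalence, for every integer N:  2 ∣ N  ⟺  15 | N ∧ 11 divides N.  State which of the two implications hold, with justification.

Forward direction. This fails: take N = 2. Certainly 2 ∣ 2, but 15 ∤ 2.

Converse. This fails: take N = 165. Both 15 ∣ 165 and 11 ∣ 165, yet 165 is not a multiple of 2 (since 165 = 82·2 + 1), so 2 ∤ 165.

Neither implication holds.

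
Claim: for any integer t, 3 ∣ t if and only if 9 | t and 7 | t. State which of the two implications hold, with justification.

(⟹) This fails: take t = 3. Certainly 3 ∣ 3, but 9 ∤ 3.

(⟸) Suppose 9 ∣ t and 7 ∣ t. Any common multiple of 9 and 7 is a multiple of their lcm; here gcd(9, 7) = 1, so lcm(9, 7) = 9·7 = 63, so 63 ∣ t. Since 3 ∣ 63, it follows that 3 ∣ t.

Only the reverse direction holds.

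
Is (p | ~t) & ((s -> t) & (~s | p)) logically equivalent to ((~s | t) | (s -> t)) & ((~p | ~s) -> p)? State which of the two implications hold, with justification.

Only the reverse direction holds.

(⟹) This fails. Under s = F, p = F, t = F, the left side is true but the right side is false.

(⟸) Assume the antecedent. If s is true, the antecedent forces (s = T, p = T, t = T), and the consequent holds there. If s is false, the antecedent forces (s = F, p = T, t = F) or (s = F, p = T, t = T), and the consequent holds there. Either way the consequent holds.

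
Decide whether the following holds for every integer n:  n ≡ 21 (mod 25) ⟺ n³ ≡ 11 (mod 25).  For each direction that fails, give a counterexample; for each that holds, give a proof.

Equivalent; both directions hold.

[⇐] Suppose n³ ≡ 11 (mod 25). The only residue r in {0, …, 24} with r³ ≡ 11 (mod 25) is r = 21, so n ≡ 21 (mod 25).

[⇒] Suppose n ≡ 21 (mod 25). Write n = 25j + 21. Then (25j + 21)³ = 15625j³ + 39375j² + 33075j + 9261 = 25(625j³ + 1575j² + 1323j + 370) + 11, so n³ ≡ 11 (mod 25).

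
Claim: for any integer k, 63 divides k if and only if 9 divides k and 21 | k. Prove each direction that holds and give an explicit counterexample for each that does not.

(⇒) If 63 ∣ k, write k = 63q. Since 63 = 7·9, k = 9·(7q), so 9 ∣ k; and since 63 = 3·21, k = 21·(3q), so 21 ∣ k.

(⇐) Suppose 9 ∣ k and 21 ∣ k. Any common multiple of 9 and 21 is a multiple of their lcm; here lcm(9, 21) = 9·21/gcd(9, 21) = 189/3 = 63, so 63 ∣ k.

Both directions hold; the statement is true.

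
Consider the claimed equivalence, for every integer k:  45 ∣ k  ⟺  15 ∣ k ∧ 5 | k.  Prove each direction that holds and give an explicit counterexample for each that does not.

Only the forward implication holds.

(⇐) This fails: take k = 15. Both 15 ∣ 15 and 5 ∣ 15, yet 15 is not a multiple of 45 (since 15 = 0·45 + 15), so 45 ∤ 15.

(⇒) If 45 ∣ k, write k = 45q. Since 45 = 3·15, k = 15·(3q), so 15 ∣ k; and since 45 = 9·5, k = 5·(9q), so 5 ∣ k.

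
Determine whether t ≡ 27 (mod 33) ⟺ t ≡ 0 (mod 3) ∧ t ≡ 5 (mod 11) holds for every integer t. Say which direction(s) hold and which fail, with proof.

Both implications hold.

(⟹) Suppose t ≡ 27 (mod 33); write t = 33j + 27. Since 3 ∣ 33, reducing mod 3 gives t ≡ 27 ≡ 0 (mod 3); since 11 ∣ 33, reducing mod 11 gives t ≡ 27 ≡ 5 (mod 11).

(⟸) Conversely, if t ≡ 0 (mod 3) and t ≡ 5 (mod 11), then by the Chinese remainder theorem t ≡ 27 (mod 33). This is exactly t ≡ 27 (mod 33).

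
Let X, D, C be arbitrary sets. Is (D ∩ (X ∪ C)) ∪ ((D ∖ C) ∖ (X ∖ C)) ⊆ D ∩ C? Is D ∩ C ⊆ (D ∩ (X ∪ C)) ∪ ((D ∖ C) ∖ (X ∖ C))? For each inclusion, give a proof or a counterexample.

(⊆) This inclusion fails. Take X = ∅, D = {1}, C = ∅; then 1 ∈ (D ∩ (X ∪ C)) ∪ ((D ∖ C) ∖ (X ∖ C)) but 1 ∉ D ∩ C.

(⊇) Let x ∈ D ∩ C. Then either x ∈ D ∩ C and x ∉ X; or x ∈ X ∩ D ∩ C. In each case x ∈ (D ∩ (X ∪ C)) ∪ ((D ∖ C) ∖ (X ∖ C)), so D ∩ C ⊆ (D ∩ (X ∪ C)) ∪ ((D ∖ C) ∖ (X ∖ C)).

Only the reverse inclusion holds.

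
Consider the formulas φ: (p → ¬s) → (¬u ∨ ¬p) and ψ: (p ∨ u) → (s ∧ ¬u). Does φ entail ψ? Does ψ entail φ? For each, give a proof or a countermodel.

(⇒) fails; (⇐) holds.

(⟸) Assume the antecedent. If u is true, the antecedent cannot hold. If u is false, (p → ¬s) → (¬u ∨ ¬p) reduces to true regardless of the other variables. Either way (p → ¬s) → (¬u ∨ ¬p) holds.

(⟹) This fails. Under u = T, s = F, p = F, the left side is true but the right side is false.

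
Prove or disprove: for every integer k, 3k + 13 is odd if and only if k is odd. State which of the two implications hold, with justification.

Both directions fail.

(→) This fails: k = 4 gives 3k + 13 = 25, which is odd, but 4 is even, not odd.

(←) This also fails: k = 5 is odd, but 3k + 13 = 28 is even, not odd.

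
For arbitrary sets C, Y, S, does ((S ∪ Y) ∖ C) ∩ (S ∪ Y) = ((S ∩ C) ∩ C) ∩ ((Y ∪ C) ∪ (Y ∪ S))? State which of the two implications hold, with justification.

(⟹) This inclusion fails. Take C = ∅, Y = {1}, S = ∅; then 1 ∈ ((S ∪ Y) ∖ C) ∩ (S ∪ Y) but 1 ∉ ((S ∩ C) ∩ C) ∩ ((Y ∪ C) ∪ (Y ∪ S)).

(⟸) This inclusion fails. Take C = {1}, Y = ∅, S = {1}; then 1 ∈ ((S ∩ C) ∩ C) ∩ ((Y ∪ C) ∪ (Y ∪ S)) but 1 ∉ ((S ∪ Y) ∖ C) ∩ (S ∪ Y).

Both inclusions fail.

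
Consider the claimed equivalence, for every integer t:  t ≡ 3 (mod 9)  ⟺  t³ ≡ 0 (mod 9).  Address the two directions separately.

(⇒) Suppose t ≡ 3 (mod 9). Write t = 9j + 3. Then (9j + 3)³ = 729j³ + 729j² + 243j + 27 = 9(81j³ + 81j² + 27j + 3) + 0, so t³ ≡ 0 (mod 9).

(⇐) This fails: take t = 0. Then 0³ = 0 ≡ 0 (mod 9), yet 0 ≡ 0 (mod 9), not 3.

Only the forward implication holds.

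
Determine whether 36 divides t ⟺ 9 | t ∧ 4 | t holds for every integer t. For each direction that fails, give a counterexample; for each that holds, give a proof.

(→) If 36 ∣ t, write t = 36q. Since 36 = 4·9, t = 9·(4q), so 9 ∣ t; and since 36 = 9·4, t = 4·(9q), so 4 ∣ t.

(←) Suppose 9 ∣ t and 4 ∣ t. Any common multiple of 9 and 4 is a multiple of their lcm; here gcd(9, 4) = 1, so lcm(9, 4) = 9·4 = 36, so 36 ∣ t.

Both implications hold.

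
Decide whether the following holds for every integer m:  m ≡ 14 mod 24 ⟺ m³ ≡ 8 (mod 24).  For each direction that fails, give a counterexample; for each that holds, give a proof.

(⇒) holds; (⇐) fails.

Forward direction. Suppose m ≡ 14 mod 24. Write m = 24j + 14. Then (24j + 14)³ = 13824j³ + 24192j² + 14112j + 2744 = 24(576j³ + 1008j² + 588j + 114) + 8, so m³ ≡ 8 (mod 24).

Converse. This fails: take m = 2. Then 2³ = 8 ≡ 8 (mod 24), yet 2 ≡ 2 (mod 24), not 14.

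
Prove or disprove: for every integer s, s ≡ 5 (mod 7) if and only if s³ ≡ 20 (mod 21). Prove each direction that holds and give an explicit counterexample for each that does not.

(→) This fails: take s = 12. Then 12 ≡ 5 (mod 7), but 12³ = 1728 ≡ 6 (mod 21), not 20.

(←) This fails: take s = 17. Then 17³ = 4913 ≡ 20 (mod 21), yet 17 ≡ 3 (mod 7), not 5.

Neither implication holds.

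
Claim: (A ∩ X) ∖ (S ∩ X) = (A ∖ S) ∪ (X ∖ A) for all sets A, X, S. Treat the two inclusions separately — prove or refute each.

(⊇) This inclusion fails. Take A = {1}, X = ∅, S = ∅; then 1 ∈ (A ∖ S) ∪ (X ∖ A) but 1 ∉ (A ∩ X) ∖ (S ∩ X).

(⊆) Let x ∈ (A ∩ X) ∖ (S ∩ X). Then x ∈ A ∩ X and x ∉ S, from which x ∈ (A ∖ S) ∪ (X ∖ A).

The sets are not equal: only the forward inclusion holds.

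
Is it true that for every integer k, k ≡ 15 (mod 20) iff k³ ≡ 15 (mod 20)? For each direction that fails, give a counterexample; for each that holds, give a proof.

The biconditional holds.

(⟹) Suppose k ≡ 15 (mod 20). Write k = 20j + 15. Then (20j + 15)³ = 8000j³ + 18000j² + 13500j + 3375 = 20(400j³ + 900j² + 675j + 168) + 15, so k³ ≡ 15 (mod 20).

(⟸) Conversely, suppose k³ ≡ 15 (mod 20). The only residue r in {0, …, 19} with r³ ≡ 15 (mod 20) is r = 15, so k ≡ 15 (mod 20).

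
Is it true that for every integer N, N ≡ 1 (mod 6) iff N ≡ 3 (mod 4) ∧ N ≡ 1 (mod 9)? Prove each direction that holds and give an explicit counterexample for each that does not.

Only the converse holds.

[⇒] This fails: N = 1 gives 1 ≡ 1 (mod 6) but 1 ≡ 1 (mod 4), so the conjunction on the right does not hold.

[⇐] Conversely, if N ≡ 3 (mod 4) and N ≡ 1 (mod 9), then by the Chinese remainder theorem N ≡ 19 (mod 36). Since 19 ≡ 1 (mod 6) and 6 ∣ 36, we get N ≡ 1 (mod 6).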